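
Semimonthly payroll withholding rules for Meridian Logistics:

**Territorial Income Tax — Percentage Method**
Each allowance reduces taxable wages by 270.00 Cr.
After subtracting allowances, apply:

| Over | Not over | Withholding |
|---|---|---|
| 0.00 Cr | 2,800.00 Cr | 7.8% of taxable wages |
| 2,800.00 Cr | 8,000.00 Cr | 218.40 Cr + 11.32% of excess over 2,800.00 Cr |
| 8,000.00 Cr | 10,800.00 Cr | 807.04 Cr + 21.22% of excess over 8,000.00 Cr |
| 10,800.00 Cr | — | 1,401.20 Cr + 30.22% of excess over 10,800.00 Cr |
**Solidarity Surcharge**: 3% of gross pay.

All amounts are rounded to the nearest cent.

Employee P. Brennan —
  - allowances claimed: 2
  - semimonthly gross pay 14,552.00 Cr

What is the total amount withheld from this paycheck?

Territorial Income Tax: taxable = 14,552.00 Cr − 2×270.00 Cr = 14,012.00 Cr
  1,401.20 Cr + 30.22% × (14,012.00 Cr − 10,800.00 Cr) = 1,401.20 Cr + 30.22% × 3,212.00 Cr = 2,371.87 Cr
Solidarity Surcharge: 3% × 14,552.00 Cr = 436.56 Cr
Total: 2,371.87 Cr + 436.56 Cr = 2,808.43 Cr

2,808.43 Cr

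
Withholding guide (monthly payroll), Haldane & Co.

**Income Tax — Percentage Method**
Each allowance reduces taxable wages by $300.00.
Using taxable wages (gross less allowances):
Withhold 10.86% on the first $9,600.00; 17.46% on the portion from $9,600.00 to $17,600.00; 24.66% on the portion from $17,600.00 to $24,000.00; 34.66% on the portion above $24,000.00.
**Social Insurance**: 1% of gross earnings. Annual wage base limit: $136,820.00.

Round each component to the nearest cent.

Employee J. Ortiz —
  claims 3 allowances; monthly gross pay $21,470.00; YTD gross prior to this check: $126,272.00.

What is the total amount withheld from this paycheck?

Income Tax: taxable = $21,470.00 − 3×$300.00 = $20,570.00
  $2,439.36 + 24.66% × ($20,570.00 − $17,600.00) = $2,439.36 + 24.66% × $2,970.00 = $3,171.76
Social Insurance: cap $136,820.00 − YTD $126,272.00 = $10,548.00 subject; 1% × $10,548.00 = $105.48
Total: $3,171.76 + $105.48 = $3,277.24

$3,277.24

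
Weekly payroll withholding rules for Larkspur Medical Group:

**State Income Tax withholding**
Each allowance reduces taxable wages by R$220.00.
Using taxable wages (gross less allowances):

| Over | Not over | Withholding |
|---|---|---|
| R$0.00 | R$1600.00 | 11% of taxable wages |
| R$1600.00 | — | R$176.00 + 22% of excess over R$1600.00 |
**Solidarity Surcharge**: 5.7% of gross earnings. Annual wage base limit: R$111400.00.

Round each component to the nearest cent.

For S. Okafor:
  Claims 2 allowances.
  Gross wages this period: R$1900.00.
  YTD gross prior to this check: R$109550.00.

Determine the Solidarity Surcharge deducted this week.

Solidarity Surcharge: cap R$111400.00 − YTD R$109550.00 = R$1850.00 subject; 5.7% × R$1850.00 = R$105.45

R$105.45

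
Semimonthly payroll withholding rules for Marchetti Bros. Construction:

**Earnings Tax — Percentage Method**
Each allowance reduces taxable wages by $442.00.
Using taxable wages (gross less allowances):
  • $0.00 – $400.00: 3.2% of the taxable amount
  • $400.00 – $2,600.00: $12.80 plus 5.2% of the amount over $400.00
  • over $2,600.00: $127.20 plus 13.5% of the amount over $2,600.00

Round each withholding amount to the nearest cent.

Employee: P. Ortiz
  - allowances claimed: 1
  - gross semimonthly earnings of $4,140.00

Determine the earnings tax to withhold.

$275.43

Earnings Tax: taxable = $4,140.00 − 1×$442.00 = $3,698.00
  $127.20 + 13.5% × ($3,698.00 − $2,600.00) = $127.20 + 13.5% × $1,098.00 = $275.43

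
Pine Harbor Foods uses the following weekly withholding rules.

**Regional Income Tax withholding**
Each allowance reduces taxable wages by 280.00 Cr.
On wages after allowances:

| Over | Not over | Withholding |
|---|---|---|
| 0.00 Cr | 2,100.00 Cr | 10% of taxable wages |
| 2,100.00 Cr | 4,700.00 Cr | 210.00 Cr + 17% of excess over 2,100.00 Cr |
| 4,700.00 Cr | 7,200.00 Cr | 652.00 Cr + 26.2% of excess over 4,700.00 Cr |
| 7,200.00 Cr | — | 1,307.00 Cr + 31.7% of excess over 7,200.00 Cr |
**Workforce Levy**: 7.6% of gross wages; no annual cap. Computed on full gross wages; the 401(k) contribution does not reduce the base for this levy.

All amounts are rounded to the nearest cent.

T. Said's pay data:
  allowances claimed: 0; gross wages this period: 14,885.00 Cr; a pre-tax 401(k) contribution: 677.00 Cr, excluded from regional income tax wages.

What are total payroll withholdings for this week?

Regional Income Tax: taxable = 14,885.00 Cr − 677.00 Cr = 14,208.00 Cr
  1,307.00 Cr + 31.7% × (14,208.00 Cr − 7,200.00 Cr) = 1,307.00 Cr + 31.7% × 7,008.00 Cr = 3,528.54 Cr
Workforce Levy: 7.6% × 14,885.00 Cr = 1,131.26 Cr
Total: 3,528.54 Cr + 1,131.26 Cr = 4,659.80 Cr

4,659.80 Cr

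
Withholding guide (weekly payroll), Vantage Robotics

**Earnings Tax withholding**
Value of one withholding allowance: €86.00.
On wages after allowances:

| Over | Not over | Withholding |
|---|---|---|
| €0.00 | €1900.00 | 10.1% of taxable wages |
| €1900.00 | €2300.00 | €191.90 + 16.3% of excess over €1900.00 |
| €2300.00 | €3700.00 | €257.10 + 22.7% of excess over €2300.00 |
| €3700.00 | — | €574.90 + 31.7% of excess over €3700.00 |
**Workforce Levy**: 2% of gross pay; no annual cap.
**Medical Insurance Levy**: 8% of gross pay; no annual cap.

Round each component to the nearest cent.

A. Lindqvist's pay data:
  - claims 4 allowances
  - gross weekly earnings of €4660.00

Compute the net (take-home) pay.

€3423.83

Earnings Tax: taxable = €4660.00 − 4×€86.00 = €4316.00
  €574.90 + 31.7% × (€4316.00 − €3700.00) = €574.90 + 31.7% × €616.00 = €770.17
Workforce Levy: 2% × €4660.00 = €93.20
Medical Insurance Levy: 8% × €4660.00 = €372.80
Total withheld: €770.17 + €93.20 + €372.80 = €1236.17
Net pay: €4660.00 − €1236.17 = €3423.83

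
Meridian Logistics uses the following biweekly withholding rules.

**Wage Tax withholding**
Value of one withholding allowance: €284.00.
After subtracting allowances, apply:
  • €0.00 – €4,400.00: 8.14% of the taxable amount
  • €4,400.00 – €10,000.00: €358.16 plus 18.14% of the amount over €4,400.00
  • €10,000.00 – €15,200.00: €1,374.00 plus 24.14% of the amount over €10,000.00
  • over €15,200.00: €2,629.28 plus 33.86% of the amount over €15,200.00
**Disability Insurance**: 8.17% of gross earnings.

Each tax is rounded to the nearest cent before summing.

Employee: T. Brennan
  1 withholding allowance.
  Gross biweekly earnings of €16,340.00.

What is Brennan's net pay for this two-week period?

€12,085.90

Wage Tax: taxable = €16,340.00 − 1×€284.00 = €16,056.00
  €2,629.28 + 33.86% × (€16,056.00 − €15,200.00) = €2,629.28 + 33.86% × €856.00 = €2,919.12
Disability Insurance: 8.17% × €16,340.00 = €1,334.98
Total withheld: €2,919.12 + €1,334.98 = €4,254.10
Net pay: €16,340.00 − €4,254.10 = €12,085.90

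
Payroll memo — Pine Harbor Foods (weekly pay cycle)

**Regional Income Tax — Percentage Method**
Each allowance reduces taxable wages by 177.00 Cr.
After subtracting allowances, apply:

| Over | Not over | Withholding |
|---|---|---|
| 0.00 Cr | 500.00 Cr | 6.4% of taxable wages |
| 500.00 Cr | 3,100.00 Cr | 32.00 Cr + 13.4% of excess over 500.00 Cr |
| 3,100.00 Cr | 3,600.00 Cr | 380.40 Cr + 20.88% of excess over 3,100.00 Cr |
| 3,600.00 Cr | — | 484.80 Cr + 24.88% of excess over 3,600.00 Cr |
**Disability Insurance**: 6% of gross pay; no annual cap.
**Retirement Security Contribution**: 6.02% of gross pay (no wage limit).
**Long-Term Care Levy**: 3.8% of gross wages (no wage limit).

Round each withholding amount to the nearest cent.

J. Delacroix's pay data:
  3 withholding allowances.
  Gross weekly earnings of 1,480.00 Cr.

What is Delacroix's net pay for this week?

1,153.69 Cr

Regional Income Tax: taxable = 1,480.00 Cr − 3×177.00 Cr = 949.00 Cr
  32.00 Cr + 13.4% × (949.00 Cr − 500.00 Cr) = 32.00 Cr + 13.4% × 449.00 Cr = 92.17 Cr
Disability Insurance: 6% × 1,480.00 Cr = 88.80 Cr
Retirement Security Contribution: 6.02% × 1,480.00 Cr = 89.10 Cr
Long-Term Care Levy: 3.8% × 1,480.00 Cr = 56.24 Cr
Total withheld: 92.17 Cr + 88.80 Cr + 89.10 Cr + 56.24 Cr = 326.31 Cr
Net pay: 1,480.00 Cr − 326.31 Cr = 1,153.69 Cr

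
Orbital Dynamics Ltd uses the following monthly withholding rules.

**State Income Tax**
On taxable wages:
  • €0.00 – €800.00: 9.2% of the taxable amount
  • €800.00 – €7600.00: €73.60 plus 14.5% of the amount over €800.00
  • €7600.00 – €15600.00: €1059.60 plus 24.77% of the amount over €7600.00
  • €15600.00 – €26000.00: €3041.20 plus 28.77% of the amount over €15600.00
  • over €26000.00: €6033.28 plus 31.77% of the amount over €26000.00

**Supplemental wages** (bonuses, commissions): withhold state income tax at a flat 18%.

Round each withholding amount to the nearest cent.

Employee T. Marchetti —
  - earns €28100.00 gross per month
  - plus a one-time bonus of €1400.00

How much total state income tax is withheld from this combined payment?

€6952.45

State Income Tax: taxable = €28100.00
  €6033.28 + 31.77% × (€28100.00 − €26000.00) = €6033.28 + 31.77% × €2100.00 = €6700.45
Supplemental (18% flat on bonus): 18% × €1400.00 = €252.00
Total state income tax: €6700.45 + €252.00 = €6952.45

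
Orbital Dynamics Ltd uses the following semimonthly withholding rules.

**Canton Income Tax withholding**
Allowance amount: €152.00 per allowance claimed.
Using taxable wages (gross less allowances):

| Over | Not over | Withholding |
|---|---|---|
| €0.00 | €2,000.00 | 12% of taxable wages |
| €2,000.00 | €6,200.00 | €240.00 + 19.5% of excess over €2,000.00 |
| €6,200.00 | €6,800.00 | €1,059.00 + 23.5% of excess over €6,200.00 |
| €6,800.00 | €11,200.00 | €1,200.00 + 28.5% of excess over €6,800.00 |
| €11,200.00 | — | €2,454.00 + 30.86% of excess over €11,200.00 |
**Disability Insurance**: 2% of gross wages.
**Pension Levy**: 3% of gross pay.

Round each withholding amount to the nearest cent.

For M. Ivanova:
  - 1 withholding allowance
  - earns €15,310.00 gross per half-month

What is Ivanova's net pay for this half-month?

€10,869.06

Canton Income Tax: taxable = €15,310.00 − 1×€152.00 = €15,158.00
  €2,454.00 + 30.86% × (€15,158.00 − €11,200.00) = €2,454.00 + 30.86% × €3,958.00 = €3,675.44
Disability Insurance: 2% × €15,310.00 = €306.20
Pension Levy: 3% × €15,310.00 = €459.30
Total withheld: €3,675.44 + €306.20 + €459.30 = €4,440.94
Net pay: €15,310.00 − €4,440.94 = €10,869.06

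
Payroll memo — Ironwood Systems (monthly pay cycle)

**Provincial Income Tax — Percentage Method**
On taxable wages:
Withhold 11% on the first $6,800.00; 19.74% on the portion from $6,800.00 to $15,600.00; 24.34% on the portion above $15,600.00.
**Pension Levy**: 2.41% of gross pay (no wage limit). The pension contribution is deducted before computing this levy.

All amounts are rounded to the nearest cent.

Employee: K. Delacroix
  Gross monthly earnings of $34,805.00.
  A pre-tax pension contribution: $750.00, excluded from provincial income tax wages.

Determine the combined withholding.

$7,797.80

Provincial Income Tax: taxable = $34,805.00 − $750.00 = $34,055.00
  $2,485.12 + 24.34% × ($34,055.00 − $15,600.00) = $2,485.12 + 24.34% × $18,455.00 = $6,977.07
Pension Levy: 2.41% × $34,055.00 = $820.73
Total: $6,977.07 + $820.73 = $7,797.80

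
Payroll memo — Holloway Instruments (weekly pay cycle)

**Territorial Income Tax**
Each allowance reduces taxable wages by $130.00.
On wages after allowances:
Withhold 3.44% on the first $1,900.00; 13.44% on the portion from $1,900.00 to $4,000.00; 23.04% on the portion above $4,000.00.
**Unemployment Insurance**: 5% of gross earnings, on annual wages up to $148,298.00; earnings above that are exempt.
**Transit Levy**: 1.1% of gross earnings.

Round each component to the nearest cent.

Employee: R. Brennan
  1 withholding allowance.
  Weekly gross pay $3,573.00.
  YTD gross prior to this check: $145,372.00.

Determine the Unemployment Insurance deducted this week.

Unemployment Insurance: cap $148,298.00 − YTD $145,372.00 = $2,926.00 subject; 5% × $2,926.00 = $146.30

$146.30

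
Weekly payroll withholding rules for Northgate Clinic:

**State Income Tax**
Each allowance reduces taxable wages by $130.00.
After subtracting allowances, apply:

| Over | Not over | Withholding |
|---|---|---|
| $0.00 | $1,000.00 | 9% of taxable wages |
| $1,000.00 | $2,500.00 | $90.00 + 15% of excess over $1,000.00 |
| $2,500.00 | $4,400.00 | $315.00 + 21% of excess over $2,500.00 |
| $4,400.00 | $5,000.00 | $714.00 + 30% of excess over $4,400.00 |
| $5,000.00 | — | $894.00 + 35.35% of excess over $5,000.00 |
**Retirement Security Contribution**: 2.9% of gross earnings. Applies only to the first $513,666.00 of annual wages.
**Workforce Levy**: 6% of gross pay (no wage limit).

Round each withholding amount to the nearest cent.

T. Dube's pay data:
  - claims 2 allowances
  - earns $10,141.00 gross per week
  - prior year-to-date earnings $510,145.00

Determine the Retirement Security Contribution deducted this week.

$102.11

Retirement Security Contribution: cap $513,666.00 − YTD $510,145.00 = $3,521.00 subject; 2.9% × $3,521.00 = $102.11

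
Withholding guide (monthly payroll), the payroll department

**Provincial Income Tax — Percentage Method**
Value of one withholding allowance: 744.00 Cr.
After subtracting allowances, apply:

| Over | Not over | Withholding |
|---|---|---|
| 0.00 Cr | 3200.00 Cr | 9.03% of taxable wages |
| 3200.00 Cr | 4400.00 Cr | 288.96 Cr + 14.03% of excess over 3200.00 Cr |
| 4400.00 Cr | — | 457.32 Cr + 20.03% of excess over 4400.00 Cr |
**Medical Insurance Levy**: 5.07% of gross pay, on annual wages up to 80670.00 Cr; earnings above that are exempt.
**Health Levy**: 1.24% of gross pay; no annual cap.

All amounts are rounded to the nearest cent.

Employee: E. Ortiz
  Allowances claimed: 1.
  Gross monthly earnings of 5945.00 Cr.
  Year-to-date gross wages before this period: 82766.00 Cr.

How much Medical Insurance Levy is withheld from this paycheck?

0.00 Cr

Medical Insurance Levy: YTD 82766.00 Cr ≥ cap 80670.00 Cr → 0.00 Cr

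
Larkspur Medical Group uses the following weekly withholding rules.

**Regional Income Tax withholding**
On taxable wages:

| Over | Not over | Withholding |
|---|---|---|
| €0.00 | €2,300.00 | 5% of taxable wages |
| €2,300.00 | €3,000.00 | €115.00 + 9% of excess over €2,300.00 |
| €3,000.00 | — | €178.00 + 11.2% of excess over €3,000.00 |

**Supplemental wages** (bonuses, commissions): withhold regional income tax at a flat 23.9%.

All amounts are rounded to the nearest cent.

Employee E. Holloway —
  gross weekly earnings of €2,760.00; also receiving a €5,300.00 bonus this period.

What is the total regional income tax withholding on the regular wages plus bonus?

Regional Income Tax: taxable = €2,760.00
  €115.00 + 9% × (€2,760.00 − €2,300.00) = €115.00 + 9% × €460.00 = €156.40
Supplemental (23.9% flat on bonus): 23.9% × €5,300.00 = €1,266.70
Total regional income tax: €156.40 + €1,266.70 = €1,423.10

€1,423.10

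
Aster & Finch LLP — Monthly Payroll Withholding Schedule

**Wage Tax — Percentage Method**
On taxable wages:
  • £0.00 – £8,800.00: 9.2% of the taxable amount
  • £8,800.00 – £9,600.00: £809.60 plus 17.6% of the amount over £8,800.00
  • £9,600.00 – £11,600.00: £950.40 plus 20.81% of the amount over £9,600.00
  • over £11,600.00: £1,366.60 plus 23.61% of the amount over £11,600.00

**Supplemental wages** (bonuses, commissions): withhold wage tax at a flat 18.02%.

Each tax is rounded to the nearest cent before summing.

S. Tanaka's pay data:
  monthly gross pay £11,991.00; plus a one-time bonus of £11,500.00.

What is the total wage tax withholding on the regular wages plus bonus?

£3,531.22

Wage Tax: taxable = £11,991.00
  £1,366.60 + 23.61% × (£11,991.00 − £11,600.00) = £1,366.60 + 23.61% × £391.00 = £1,458.92
Supplemental (18.02% flat on bonus): 18.02% × £11,500.00 = £2,072.30
Total wage tax: £1,458.92 + £2,072.30 = £3,531.22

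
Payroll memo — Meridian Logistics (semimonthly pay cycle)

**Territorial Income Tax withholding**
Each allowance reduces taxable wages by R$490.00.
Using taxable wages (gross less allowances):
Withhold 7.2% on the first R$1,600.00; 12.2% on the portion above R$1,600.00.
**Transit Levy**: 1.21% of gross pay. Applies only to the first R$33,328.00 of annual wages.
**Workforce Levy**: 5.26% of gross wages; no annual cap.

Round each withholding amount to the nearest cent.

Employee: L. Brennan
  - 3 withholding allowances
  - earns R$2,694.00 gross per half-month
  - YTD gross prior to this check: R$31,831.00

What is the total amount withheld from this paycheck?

Territorial Income Tax: taxable = R$2,694.00 − 3×R$490.00 = R$1,224.00
  7.2% × R$1,224.00 = R$88.13
Transit Levy: cap R$33,328.00 − YTD R$31,831.00 = R$1,497.00 subject; 1.21% × R$1,497.00 = R$18.11
Workforce Levy: 5.26% × R$2,694.00 = R$141.70
Total: R$88.13 + R$18.11 + R$141.70 = R$247.94

R$247.94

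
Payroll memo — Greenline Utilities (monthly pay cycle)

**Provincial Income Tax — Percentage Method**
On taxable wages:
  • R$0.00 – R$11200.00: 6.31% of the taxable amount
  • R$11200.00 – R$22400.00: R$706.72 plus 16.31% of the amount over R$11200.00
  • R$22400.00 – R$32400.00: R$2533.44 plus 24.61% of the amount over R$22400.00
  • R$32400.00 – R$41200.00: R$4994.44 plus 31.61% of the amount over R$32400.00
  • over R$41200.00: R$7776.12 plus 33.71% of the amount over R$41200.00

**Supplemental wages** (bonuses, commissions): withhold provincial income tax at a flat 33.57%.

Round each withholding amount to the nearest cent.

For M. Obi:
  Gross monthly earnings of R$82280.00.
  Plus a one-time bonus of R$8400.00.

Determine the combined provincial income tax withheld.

R$24444.07

Provincial Income Tax: taxable = R$82280.00
  R$7776.12 + 33.71% × (R$82280.00 − R$41200.00) = R$7776.12 + 33.71% × R$41080.00 = R$21624.19
Supplemental (33.57% flat on bonus): 33.57% × R$8400.00 = R$2819.88
Total provincial income tax: R$21624.19 + R$2819.88 = R$24444.07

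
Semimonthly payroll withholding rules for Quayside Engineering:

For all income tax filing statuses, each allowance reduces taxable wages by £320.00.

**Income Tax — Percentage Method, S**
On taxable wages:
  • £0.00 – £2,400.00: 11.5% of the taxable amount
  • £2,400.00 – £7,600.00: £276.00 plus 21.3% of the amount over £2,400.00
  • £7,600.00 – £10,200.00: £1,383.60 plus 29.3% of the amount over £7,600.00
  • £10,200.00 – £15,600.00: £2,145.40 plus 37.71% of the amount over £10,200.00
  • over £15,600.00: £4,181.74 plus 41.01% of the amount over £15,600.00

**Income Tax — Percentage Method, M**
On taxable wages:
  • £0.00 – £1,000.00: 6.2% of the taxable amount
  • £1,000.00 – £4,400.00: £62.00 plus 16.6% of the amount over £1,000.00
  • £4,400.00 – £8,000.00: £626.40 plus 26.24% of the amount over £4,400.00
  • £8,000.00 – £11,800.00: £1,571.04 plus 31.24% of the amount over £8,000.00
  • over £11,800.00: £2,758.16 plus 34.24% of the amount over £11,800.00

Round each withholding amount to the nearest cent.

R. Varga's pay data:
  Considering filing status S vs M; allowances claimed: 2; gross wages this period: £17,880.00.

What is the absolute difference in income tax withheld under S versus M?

Income Tax (S): taxable = £17,880.00 − 2×£320.00 = £17,240.00
  £4,181.74 + 41.01% × (£17,240.00 − £15,600.00) = £4,181.74 + 41.01% × £1,640.00 = £4,854.30
Income Tax (M): taxable = £17,880.00 − 2×£320.00 = £17,240.00
  £2,758.16 + 34.24% × (£17,240.00 − £11,800.00) = £2,758.16 + 34.24% × £5,440.00 = £4,620.82
Difference: |£4,854.30 − £4,620.82| = £233.48 (higher under S)

£233.48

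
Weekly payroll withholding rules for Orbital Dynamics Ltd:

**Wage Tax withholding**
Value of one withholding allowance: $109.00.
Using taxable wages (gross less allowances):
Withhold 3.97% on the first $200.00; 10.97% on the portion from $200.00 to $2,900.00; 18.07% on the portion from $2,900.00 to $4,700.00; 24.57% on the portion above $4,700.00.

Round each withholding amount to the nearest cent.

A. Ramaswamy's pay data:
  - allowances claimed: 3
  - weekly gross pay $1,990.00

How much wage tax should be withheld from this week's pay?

$168.43

Wage Tax: taxable = $1,990.00 − 3×$109.00 = $1,663.00
  $7.94 + 10.97% × ($1,663.00 − $200.00) = $7.94 + 10.97% × $1,463.00 = $168.43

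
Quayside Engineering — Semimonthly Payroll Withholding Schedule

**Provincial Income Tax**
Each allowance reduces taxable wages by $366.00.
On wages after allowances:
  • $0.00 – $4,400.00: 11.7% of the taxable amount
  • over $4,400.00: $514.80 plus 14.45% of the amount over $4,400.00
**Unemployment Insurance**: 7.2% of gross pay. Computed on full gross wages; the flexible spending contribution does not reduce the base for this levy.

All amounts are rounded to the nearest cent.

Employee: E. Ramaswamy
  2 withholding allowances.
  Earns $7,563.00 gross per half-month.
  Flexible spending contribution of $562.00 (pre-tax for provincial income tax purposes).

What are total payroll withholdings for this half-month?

$1,329.41

Provincial Income Tax: taxable = $7,563.00 − $562.00 − 2×$366.00 = $6,269.00
  $514.80 + 14.45% × ($6,269.00 − $4,400.00) = $514.80 + 14.45% × $1,869.00 = $784.87
Unemployment Insurance: 7.2% × $7,563.00 = $544.54
Total: $784.87 + $544.54 = $1,329.41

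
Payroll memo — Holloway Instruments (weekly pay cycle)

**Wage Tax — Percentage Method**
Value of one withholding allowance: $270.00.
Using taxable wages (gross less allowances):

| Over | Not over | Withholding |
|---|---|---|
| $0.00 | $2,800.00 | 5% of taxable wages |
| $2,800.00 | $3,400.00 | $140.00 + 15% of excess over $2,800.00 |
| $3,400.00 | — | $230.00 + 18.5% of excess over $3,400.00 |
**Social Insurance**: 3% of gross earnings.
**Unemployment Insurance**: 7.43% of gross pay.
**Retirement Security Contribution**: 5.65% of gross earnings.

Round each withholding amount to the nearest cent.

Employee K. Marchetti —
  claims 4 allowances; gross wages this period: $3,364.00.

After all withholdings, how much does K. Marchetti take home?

Wage Tax: taxable = $3,364.00 − 4×$270.00 = $2,284.00
  5% × $2,284.00 = $114.20
Social Insurance: 3% × $3,364.00 = $100.92
Unemployment Insurance: 7.43% × $3,364.00 = $249.95
Retirement Security Contribution: 5.65% × $3,364.00 = $190.07
Total withheld: $114.20 + $100.92 + $249.95 + $190.07 = $655.14
Net pay: $3,364.00 − $655.14 = $2,708.86

$2,708.86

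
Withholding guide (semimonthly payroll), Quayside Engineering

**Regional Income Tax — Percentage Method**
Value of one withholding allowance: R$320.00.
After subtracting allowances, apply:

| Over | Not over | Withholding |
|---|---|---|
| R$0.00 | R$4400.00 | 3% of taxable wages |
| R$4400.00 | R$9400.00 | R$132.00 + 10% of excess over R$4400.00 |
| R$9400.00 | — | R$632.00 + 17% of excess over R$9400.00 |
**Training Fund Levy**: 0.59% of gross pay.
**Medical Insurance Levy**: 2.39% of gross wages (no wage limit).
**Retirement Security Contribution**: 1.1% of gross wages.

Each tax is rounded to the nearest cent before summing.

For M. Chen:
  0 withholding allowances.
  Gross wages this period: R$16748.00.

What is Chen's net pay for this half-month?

R$14183.52

Regional Income Tax: taxable = R$16748.00
  R$632.00 + 17% × (R$16748.00 − R$9400.00) = R$632.00 + 17% × R$7348.00 = R$1881.16
Training Fund Levy: 0.59% × R$16748.00 = R$98.81
Medical Insurance Levy: 2.39% × R$16748.00 = R$400.28
Retirement Security Contribution: 1.1% × R$16748.00 = R$184.23
Total withheld: R$1881.16 + R$98.81 + R$400.28 + R$184.23 = R$2564.48
Net pay: R$16748.00 − R$2564.48 = R$14183.52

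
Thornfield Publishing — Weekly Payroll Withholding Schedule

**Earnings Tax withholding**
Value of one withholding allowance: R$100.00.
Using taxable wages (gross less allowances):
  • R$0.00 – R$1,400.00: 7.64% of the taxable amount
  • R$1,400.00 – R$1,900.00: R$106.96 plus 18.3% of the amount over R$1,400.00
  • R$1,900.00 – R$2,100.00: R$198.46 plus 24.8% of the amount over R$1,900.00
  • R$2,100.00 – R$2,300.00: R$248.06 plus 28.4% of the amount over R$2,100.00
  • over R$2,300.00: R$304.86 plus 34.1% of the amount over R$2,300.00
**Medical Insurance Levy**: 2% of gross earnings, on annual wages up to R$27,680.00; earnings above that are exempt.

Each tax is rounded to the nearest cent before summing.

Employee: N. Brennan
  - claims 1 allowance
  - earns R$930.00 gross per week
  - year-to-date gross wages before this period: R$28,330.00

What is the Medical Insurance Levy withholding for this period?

R$0.00

Medical Insurance Levy: YTD R$28,330.00 ≥ cap R$27,680.00 → R$0.00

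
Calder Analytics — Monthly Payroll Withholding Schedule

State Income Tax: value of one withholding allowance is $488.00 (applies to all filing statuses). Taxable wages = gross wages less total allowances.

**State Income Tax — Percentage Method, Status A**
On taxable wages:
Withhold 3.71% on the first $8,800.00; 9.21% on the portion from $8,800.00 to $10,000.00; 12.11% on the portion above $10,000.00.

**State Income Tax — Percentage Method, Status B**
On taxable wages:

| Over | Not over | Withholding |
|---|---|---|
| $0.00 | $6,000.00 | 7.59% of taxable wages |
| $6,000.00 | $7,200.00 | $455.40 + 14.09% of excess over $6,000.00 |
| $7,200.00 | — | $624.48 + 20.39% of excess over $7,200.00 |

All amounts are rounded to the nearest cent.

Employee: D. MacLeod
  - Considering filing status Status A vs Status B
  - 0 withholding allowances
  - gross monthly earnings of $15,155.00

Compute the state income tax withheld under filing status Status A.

State Income Tax (Status A): taxable = $15,155.00
  $437.00 + 12.11% × ($15,155.00 − $10,000.00) = $437.00 + 12.11% × $5,155.00 = $1,061.27

$1,061.27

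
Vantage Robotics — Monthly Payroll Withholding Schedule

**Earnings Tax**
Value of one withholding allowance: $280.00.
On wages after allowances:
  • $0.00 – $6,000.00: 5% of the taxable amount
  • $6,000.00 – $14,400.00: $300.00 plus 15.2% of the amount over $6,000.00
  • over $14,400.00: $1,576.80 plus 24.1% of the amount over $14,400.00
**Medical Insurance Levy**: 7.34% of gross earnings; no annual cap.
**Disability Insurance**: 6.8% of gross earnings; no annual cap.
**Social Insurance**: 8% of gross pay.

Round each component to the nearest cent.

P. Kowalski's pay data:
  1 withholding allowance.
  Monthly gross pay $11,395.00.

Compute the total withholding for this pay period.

Earnings Tax: taxable = $11,395.00 − 1×$280.00 = $11,115.00
  $300.00 + 15.2% × ($11,115.00 − $6,000.00) = $300.00 + 15.2% × $5,115.00 = $1,077.48
Medical Insurance Levy: 7.34% × $11,395.00 = $836.39
Disability Insurance: 6.8% × $11,395.00 = $774.86
Social Insurance: 8% × $11,395.00 = $911.60
Total: $1,077.48 + $836.39 + $774.86 + $911.60 = $3,600.33

$3,600.33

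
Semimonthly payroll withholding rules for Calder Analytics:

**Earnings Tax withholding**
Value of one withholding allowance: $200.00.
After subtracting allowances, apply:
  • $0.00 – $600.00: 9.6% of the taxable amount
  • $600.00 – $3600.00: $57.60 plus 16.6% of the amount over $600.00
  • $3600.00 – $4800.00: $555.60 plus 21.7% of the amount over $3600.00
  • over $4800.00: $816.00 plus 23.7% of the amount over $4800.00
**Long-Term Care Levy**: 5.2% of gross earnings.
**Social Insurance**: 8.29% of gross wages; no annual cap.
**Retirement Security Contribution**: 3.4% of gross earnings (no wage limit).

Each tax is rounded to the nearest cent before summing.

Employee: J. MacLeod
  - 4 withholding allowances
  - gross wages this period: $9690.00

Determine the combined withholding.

Earnings Tax: taxable = $9690.00 − 4×$200.00 = $8890.00
  $816.00 + 23.7% × ($8890.00 − $4800.00) = $816.00 + 23.7% × $4090.00 = $1785.33
Long-Term Care Levy: 5.2% × $9690.00 = $503.88
Social Insurance: 8.29% × $9690.00 = $803.30
Retirement Security Contribution: 3.4% × $9690.00 = $329.46
Total: $1785.33 + $503.88 + $803.30 + $329.46 = $3421.97

$3421.97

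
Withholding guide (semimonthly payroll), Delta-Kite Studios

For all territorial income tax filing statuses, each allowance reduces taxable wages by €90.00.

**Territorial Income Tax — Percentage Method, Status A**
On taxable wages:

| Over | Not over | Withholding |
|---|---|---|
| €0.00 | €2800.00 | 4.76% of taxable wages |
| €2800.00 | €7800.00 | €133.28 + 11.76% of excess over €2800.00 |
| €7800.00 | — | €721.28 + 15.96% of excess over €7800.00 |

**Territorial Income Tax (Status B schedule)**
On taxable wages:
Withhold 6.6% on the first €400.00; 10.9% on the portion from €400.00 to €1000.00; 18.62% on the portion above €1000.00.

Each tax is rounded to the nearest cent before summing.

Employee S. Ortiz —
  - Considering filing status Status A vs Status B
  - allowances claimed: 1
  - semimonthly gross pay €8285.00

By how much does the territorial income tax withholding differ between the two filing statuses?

€647.19

Territorial Income Tax (Status A): taxable = €8285.00 − 1×€90.00 = €8195.00
  €721.28 + 15.96% × (€8195.00 − €7800.00) = €721.28 + 15.96% × €395.00 = €784.32
Territorial Income Tax (Status B): taxable = €8285.00 − 1×€90.00 = €8195.00
  €91.80 + 18.62% × (€8195.00 − €1000.00) = €91.80 + 18.62% × €7195.00 = €1431.51
Difference: |€784.32 − €1431.51| = €647.19 (higher under Status B)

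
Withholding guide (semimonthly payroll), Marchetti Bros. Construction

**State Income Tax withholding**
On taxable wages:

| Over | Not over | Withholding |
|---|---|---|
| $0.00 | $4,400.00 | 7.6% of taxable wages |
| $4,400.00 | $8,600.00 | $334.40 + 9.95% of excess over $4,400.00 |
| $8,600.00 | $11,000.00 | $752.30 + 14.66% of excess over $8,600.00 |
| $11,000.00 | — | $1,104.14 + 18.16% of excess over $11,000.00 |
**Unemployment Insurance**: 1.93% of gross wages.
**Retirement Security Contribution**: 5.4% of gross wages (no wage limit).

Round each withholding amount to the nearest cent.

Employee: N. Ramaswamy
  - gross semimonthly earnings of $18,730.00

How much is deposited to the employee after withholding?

State Income Tax: taxable = $18,730.00
  $1,104.14 + 18.16% × ($18,730.00 − $11,000.00) = $1,104.14 + 18.16% × $7,730.00 = $2,507.91
Unemployment Insurance: 1.93% × $18,730.00 = $361.49
Retirement Security Contribution: 5.4% × $18,730.00 = $1,011.42
Total withheld: $2,507.91 + $361.49 + $1,011.42 = $3,880.82
Net pay: $18,730.00 − $3,880.82 = $14,849.18

$14,849.18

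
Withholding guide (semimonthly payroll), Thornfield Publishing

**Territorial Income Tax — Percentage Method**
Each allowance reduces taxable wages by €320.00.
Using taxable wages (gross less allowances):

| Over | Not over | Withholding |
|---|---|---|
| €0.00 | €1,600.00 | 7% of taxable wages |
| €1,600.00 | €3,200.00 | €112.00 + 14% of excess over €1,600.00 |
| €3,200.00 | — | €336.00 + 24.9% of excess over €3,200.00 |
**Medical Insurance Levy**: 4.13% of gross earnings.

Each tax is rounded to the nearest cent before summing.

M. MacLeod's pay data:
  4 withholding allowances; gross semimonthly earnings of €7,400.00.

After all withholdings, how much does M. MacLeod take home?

€6,031.30

Territorial Income Tax: taxable = €7,400.00 − 4×€320.00 = €6,120.00
  €336.00 + 24.9% × (€6,120.00 − €3,200.00) = €336.00 + 24.9% × €2,920.00 = €1,063.08
Medical Insurance Levy: 4.13% × €7,400.00 = €305.62
Total withheld: €1,063.08 + €305.62 = €1,368.70
Net pay: €7,400.00 − €1,368.70 = €6,031.30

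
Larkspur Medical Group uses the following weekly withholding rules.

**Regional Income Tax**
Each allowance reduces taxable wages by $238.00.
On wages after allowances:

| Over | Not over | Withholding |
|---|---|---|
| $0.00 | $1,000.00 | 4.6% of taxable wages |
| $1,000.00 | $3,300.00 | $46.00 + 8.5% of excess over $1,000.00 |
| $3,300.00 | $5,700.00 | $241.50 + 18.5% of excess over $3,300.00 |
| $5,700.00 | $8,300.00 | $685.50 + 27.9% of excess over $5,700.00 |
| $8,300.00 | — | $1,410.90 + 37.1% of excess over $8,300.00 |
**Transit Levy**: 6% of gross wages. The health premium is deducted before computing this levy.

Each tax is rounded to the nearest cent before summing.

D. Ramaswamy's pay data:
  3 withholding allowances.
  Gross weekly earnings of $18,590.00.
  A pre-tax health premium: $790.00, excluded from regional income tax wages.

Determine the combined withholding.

$5,738.51

Regional Income Tax: taxable = $18,590.00 − $790.00 − 3×$238.00 = $17,086.00
  $1,410.90 + 37.1% × ($17,086.00 − $8,300.00) = $1,410.90 + 37.1% × $8,786.00 = $4,670.51
Transit Levy: 6% × $17,800.00 = $1,068.00
Total: $4,670.51 + $1,068.00 = $5,738.51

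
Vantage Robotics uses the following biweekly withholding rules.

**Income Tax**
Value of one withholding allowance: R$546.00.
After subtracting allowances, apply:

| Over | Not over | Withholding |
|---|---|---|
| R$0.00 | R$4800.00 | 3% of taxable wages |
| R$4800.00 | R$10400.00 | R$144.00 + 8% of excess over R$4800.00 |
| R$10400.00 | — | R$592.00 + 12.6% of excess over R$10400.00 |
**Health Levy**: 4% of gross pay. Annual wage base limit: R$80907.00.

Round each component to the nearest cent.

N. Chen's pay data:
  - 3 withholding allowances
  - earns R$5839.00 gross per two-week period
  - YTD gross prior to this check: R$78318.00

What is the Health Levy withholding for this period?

R$103.56

Health Levy: cap R$80907.00 − YTD R$78318.00 = R$2589.00 subject; 4% × R$2589.00 = R$103.56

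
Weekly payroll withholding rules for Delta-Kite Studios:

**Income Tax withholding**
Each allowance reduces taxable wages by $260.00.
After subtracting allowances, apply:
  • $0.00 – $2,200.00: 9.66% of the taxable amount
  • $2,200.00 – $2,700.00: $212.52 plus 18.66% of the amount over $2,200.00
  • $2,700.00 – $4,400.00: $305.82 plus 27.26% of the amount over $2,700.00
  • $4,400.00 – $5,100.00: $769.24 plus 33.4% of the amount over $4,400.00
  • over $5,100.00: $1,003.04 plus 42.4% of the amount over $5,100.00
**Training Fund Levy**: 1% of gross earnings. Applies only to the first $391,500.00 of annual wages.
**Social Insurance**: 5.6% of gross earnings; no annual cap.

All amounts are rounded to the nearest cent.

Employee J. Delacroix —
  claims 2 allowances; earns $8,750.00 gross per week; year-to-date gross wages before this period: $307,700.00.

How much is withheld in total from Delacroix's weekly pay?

Income Tax: taxable = $8,750.00 − 2×$260.00 = $8,230.00
  $1,003.04 + 42.4% × ($8,230.00 − $5,100.00) = $1,003.04 + 42.4% × $3,130.00 = $2,330.16
Training Fund Levy: 1% × $8,750.00 = $87.50
Social Insurance: 5.6% × $8,750.00 = $490.00
Total: $2,330.16 + $87.50 + $490.00 = $2,907.66

$2,907.66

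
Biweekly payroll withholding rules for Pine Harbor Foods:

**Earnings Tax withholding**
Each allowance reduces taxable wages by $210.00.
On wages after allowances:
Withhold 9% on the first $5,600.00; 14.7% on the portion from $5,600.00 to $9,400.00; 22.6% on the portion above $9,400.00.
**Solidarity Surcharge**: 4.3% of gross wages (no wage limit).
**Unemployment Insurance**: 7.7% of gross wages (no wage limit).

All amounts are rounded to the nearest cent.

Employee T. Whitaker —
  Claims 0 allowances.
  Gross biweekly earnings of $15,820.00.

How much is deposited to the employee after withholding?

Earnings Tax: taxable = $15,820.00
  $1,062.60 + 22.6% × ($15,820.00 − $9,400.00) = $1,062.60 + 22.6% × $6,420.00 = $2,513.52
Solidarity Surcharge: 4.3% × $15,820.00 = $680.26
Unemployment Insurance: 7.7% × $15,820.00 = $1,218.14
Total withheld: $2,513.52 + $680.26 + $1,218.14 = $4,411.92
Net pay: $15,820.00 − $4,411.92 = $11,408.08

$11,408.08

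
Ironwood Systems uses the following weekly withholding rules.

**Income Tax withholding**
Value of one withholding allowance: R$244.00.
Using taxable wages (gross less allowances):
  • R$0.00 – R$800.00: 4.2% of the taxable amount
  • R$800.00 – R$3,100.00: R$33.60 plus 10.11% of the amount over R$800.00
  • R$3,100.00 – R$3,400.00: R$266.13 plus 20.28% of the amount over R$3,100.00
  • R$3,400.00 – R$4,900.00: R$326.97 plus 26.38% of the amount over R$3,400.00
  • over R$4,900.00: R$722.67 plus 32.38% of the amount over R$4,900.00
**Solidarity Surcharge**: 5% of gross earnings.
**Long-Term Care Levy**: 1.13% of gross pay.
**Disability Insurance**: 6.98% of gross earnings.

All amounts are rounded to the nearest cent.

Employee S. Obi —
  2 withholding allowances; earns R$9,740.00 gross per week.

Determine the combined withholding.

R$3,408.76

Income Tax: taxable = R$9,740.00 − 2×R$244.00 = R$9,252.00
  R$722.67 + 32.38% × (R$9,252.00 − R$4,900.00) = R$722.67 + 32.38% × R$4,352.00 = R$2,131.85
Solidarity Surcharge: 5% × R$9,740.00 = R$487.00
Long-Term Care Levy: 1.13% × R$9,740.00 = R$110.06
Disability Insurance: 6.98% × R$9,740.00 = R$679.85
Total: R$2,131.85 + R$487.00 + R$110.06 + R$679.85 = R$3,408.76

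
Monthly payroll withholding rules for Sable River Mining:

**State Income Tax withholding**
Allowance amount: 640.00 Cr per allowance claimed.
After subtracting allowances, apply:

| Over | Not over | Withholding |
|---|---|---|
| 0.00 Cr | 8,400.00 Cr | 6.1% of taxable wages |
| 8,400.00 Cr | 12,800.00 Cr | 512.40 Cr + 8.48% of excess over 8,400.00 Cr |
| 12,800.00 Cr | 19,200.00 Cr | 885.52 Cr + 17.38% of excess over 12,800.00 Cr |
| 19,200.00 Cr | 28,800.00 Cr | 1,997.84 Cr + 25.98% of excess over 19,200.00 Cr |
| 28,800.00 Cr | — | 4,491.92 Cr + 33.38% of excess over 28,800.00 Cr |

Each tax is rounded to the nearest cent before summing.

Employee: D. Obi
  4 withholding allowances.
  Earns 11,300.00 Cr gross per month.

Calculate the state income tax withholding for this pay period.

541.23 Cr

State Income Tax: taxable = 11,300.00 Cr − 4×640.00 Cr = 8,740.00 Cr
  512.40 Cr + 8.48% × (8,740.00 Cr − 8,400.00 Cr) = 512.40 Cr + 8.48% × 340.00 Cr = 541.23 Cr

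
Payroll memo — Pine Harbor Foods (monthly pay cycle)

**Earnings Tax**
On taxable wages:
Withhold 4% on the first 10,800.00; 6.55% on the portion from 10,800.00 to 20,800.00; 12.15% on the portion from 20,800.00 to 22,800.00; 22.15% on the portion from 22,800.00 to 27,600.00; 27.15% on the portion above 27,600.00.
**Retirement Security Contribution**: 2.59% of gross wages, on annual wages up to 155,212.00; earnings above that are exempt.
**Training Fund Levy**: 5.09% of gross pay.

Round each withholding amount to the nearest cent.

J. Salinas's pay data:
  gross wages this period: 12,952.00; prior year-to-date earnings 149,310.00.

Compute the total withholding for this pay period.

Earnings Tax: taxable = 12,952.00
  432.00 + 6.55% × (12,952.00 − 10,800.00) = 432.00 + 6.55% × 2,152.00 = 572.96
Retirement Security Contribution: cap 155,212.00 − YTD 149,310.00 = 5,902.00 subject; 2.59% × 5,902.00 = 152.86
Training Fund Levy: 5.09% × 12,952.00 = 659.26
Total: 572.96 + 152.86 + 659.26 = 1,385.08

1,385.08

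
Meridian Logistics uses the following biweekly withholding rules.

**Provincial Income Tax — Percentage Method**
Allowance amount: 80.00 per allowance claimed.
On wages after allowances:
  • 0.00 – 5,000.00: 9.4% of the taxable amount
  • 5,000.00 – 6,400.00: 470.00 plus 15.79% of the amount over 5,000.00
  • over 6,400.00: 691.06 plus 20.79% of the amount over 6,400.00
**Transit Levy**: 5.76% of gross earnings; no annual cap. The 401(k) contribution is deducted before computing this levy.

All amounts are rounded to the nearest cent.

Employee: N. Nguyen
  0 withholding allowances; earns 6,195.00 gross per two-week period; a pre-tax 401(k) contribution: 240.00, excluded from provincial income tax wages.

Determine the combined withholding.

Provincial Income Tax: taxable = 6,195.00 − 240.00 = 5,955.00
  470.00 + 15.79% × (5,955.00 − 5,000.00) = 470.00 + 15.79% × 955.00 = 620.79
Transit Levy: 5.76% × 5,955.00 = 343.01
Total: 620.79 + 343.01 = 963.80

963.80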